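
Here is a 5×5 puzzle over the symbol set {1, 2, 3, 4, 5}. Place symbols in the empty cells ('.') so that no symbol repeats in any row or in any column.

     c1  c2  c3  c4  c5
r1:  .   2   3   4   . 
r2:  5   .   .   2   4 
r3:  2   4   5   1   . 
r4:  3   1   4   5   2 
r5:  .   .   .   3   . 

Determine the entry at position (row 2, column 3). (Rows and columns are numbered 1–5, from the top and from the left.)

1

Cell (r1,c1): row 1 has {2,3,4}; column 1 has {2,3,5} → 1.
Cell (r1,c5): row 1 has {1,2,3,4}; column 5 has {2,4} → 5.
Cell (r2,c2): row 2 has {2,4,5}; column 2 has {1,2,4} → 3.
Cell (r2,c3): row 2 has {2,3,4,5}; column 3 has {3,4,5} → 1.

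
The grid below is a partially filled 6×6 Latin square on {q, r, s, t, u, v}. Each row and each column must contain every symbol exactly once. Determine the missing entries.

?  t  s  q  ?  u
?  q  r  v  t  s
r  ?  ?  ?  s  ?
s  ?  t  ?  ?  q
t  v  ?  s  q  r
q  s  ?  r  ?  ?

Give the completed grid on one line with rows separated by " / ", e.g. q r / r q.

(r1,c1) = v
(r1,c5) = r
(r2,c1) = u
(r3,c2) = u
(r3,c4) = t
(r3,c6) = v
(r4,c2) = r
(r4,c4) = u
(r4,c5) = v
(r5,c3) = u
(r6,c3) = v
(r6,c5) = u
(r6,c6) = t
(r3,c3) = q

v t s q r u / u q r v t s / r u q t s v / s r t u v q / t v u s q r / q s v r u t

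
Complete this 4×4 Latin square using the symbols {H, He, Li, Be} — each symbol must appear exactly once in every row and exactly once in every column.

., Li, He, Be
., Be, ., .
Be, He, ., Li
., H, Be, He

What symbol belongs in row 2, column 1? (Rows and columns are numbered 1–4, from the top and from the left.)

Cell (r1,c1): row 1 has {He,Li,Be}; column 1 has {Be} → H.
Cell (r2,c4): row 2 has {Be}; column 4 has {He,Li,Be} → H.
Cell (r3,c3): row 3 has {He,Li,Be}; column 3 has {He,Be} → H.
Cell (r4,c1): row 4 has {H,He,Be}; column 1 has {H,Be} → Li.
Cell (r2,c1): row 2 has {H,Be}; column 1 has {H,Li,Be} → He.

He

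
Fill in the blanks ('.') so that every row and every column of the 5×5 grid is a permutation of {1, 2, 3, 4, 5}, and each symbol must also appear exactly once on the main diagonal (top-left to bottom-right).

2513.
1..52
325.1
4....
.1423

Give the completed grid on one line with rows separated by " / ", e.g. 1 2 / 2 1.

2 5 1 3 4 / 1 4 3 5 2 / 3 2 5 4 1 / 4 3 2 1 5 / 5 1 4 2 3

(r1,c5) = 4
(r2,c2) = 4
(r2,c3) = 3
(r3,c4) = 4
(r4,c2) = 3
(r4,c3) = 2
(r4,c4) = 1
(r4,c5) = 5
(r5,c1) = 5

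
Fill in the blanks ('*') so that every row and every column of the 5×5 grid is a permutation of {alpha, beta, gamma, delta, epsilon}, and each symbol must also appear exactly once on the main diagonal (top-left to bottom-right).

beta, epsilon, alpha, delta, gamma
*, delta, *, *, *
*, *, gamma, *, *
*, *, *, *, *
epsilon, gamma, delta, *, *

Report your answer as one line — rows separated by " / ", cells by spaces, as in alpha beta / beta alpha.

beta epsilon alpha delta gamma / alpha delta epsilon gamma beta / delta beta gamma alpha epsilon / gamma alpha beta epsilon delta / epsilon gamma delta beta alpha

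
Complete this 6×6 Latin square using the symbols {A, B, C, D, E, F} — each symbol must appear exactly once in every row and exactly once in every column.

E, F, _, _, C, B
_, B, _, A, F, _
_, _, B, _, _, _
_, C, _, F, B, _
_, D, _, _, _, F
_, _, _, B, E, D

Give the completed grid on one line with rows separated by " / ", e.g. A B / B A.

E F A D C B / D B E A F C / F E B C D A / A C D F B E / B D C E A F / C A F B E D

At row 1, column 4: row 1 has {B,C,E,F}; column 4 has {A,B,F}; that leaves D.
At row 5, column 5: row 5 has {D,F}; column 5 has {B,C,E,F}; that leaves A.
At row 6, column 2: row 6 has {B,D,E}; column 2 has {B,C,D,F}; that leaves A.
At row 1, column 3: row 1 has {B,C,D,E,F}; column 3 has {B}; that leaves A.
At row 3, column 2: row 3 has {B}; column 2 has {A,B,C,D,F}; that leaves E.
At row 3, column 4: row 3 has {B,E}; column 4 has {A,B,D,F}; that leaves C.
At row 3, column 5: row 3 has {B,C,E}; column 5 has {A,B,C,E,F}; that leaves D.
At row 3, column 6: row 3 has {B,C,D,E}; column 6 has {B,D,F}; that leaves A.
At row 4, column 6: row 4 has {B,C,F}; column 6 has {A,B,D,F}; that leaves E.
At row 5, column 4: row 5 has {A,D,F}; column 4 has {A,B,C,D,F}; that leaves E.
At row 2, column 6: row 2 has {A,B,F}; column 6 has {A,B,D,E,F}; that leaves C.
At row 3, column 1: row 3 has {A,B,C,D,E}; column 1 has {E}; that leaves F.
At row 4, column 3: row 4 has {B,C,E,F}; column 3 has {A,B}; that leaves D.
At row 5, column 3: row 5 has {A,D,E,F}; column 3 has {A,B,D}; that leaves C.
At row 6, column 1: row 6 has {A,B,D,E}; column 1 has {E,F}; that leaves C.
At row 6, column 3: row 6 has {A,B,C,D,E}; column 3 has {A,B,C,D}; that leaves F.
At row 2, column 1: row 2 has {A,B,C,F}; column 1 has {C,E,F}; that leaves D.
At row 2, column 3: row 2 has {A,B,C,D,F}; column 3 has {A,B,C,D,F}; that leaves E.
At row 4, column 1: row 4 has {B,C,D,E,F}; column 1 has {C,D,E,F}; that leaves A.
At row 5, column 1: row 5 has {A,C,D,E,F}; column 1 has {A,C,D,E,F}; that leaves B.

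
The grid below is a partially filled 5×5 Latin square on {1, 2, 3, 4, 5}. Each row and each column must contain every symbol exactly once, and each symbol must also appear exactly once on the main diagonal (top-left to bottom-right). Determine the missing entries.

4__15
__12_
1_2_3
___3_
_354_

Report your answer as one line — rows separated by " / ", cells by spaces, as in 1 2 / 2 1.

4 2 3 1 5 / 3 5 1 2 4 / 1 4 2 5 3 / 5 1 4 3 2 / 2 3 5 4 1

Cell (r1,c2): row 1 has {1,4,5}; column 2 has {3} → 2.
Cell (r1,c3): row 1 has {1,2,4,5}; column 3 has {1,2,5} → 3.
Cell (r2,c2): row 2 has {1,2}; column 2 has {2,3}; the diagonal has {2,3,4} → 5.
Cell (r2,c5): row 2 has {1,2,5}; column 5 has {3,5} → 4.
Cell (r3,c2): row 3 has {1,2,3}; column 2 has {2,3,5} → 4.
Cell (r3,c4): row 3 has {1,2,3,4}; column 4 has {1,2,3,4} → 5.
Cell (r4,c2): row 4 has {3}; column 2 has {2,3,4,5} → 1.
Cell (r4,c3): row 4 has {1,3}; column 3 has {1,2,3,5} → 4.
Cell (r4,c5): row 4 has {1,3,4}; column 5 has {3,4,5} → 2.
Cell (r5,c1): row 5 has {3,4,5}; column 1 has {1,4} → 2.
Cell (r5,c5): row 5 has {2,3,4,5}; column 5 has {2,3,4,5}; the diagonal has {2,3,4,5} → 1.
Cell (r2,c1): row 2 has {1,2,4,5}; column 1 has {1,2,4} → 3.
Cell (r4,c1): row 4 has {1,2,3,4}; column 1 has {1,2,3,4} → 5.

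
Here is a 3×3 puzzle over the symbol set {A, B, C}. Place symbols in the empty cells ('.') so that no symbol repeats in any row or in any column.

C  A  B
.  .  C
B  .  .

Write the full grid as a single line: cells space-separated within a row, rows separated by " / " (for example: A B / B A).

C A B / A B C / B C A

(r2,c1) = A
(r2,c2) = B
(r3,c2) = C
(r3,c3) = A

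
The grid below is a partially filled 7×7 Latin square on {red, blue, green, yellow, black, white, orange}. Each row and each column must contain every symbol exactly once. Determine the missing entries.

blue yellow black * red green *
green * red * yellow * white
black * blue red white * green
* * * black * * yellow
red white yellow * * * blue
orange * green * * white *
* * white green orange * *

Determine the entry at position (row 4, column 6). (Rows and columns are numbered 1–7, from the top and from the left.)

red

(r1,c7): row 1 has {red,blue,green,yellow,black}; column 7 has {blue,green,yellow,white}, so it must be orange.
(r3,c2): row 3 has {red,blue,green,black,white}; column 2 has {yellow,white}, so it must be orange.
(r3,c6): row 3 has {red,blue,green,black,white,orange}; column 6 has {green,white}, so it must be yellow.
(r4,c1): row 4 has {yellow,black}; column 1 has {red,blue,green,black,orange}, so it must be white.
(r4,c3): row 4 has {yellow,black,white}; column 3 has {red,blue,green,yellow,black,white}, so it must be orange.
(r5,c4): row 5 has {red,blue,yellow,white}; column 4 has {red,green,black}, so it must be orange.
(r5,c6): row 5 has {red,blue,yellow,white,orange}; column 6 has {green,yellow,white}, so it must be black.
(r7,c1): row 7 has {green,white,orange}; column 1 has {red,blue,green,black,white,orange}, so it must be yellow.
(r1,c4): row 1 has {red,blue,green,yellow,black,orange}; column 4 has {red,green,black,orange}, so it must be white.
(r2,c4): row 2 has {red,green,yellow,white}; column 4 has {red,green,black,white,orange}, so it must be blue.
(r2,c6): row 2 has {red,blue,green,yellow,white}; column 6 has {green,yellow,black,white}, so it must be orange.
(r5,c5): row 5 has {red,blue,yellow,black,white,orange}; column 5 has {red,yellow,white,orange}, so it must be green.
(r6,c4): row 6 has {green,white,orange}; column 4 has {red,blue,green,black,white,orange}, so it must be yellow.
(r2,c2): row 2 has {red,blue,green,yellow,white,orange}; column 2 has {yellow,white,orange}, so it must be black.
(r4,c5): row 4 has {yellow,black,white,orange}; column 5 has {red,green,yellow,white,orange}, so it must be blue.
(r4,c6): row 4 has {blue,yellow,black,white,orange}; column 6 has {green,yellow,black,white,orange}, so it must be red.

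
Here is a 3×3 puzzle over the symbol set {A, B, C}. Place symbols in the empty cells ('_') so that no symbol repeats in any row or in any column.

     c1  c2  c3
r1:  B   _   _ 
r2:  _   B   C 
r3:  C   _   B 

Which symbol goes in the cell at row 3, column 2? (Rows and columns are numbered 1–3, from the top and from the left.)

A

At row 1, column 3: row 1 has {B}; column 3 has {B,C}; that leaves A.
At row 2, column 1: row 2 has {B,C}; column 1 has {B,C}; that leaves A.
At row 3, column 2: row 3 has {B,C}; column 2 has {B}; that leaves A.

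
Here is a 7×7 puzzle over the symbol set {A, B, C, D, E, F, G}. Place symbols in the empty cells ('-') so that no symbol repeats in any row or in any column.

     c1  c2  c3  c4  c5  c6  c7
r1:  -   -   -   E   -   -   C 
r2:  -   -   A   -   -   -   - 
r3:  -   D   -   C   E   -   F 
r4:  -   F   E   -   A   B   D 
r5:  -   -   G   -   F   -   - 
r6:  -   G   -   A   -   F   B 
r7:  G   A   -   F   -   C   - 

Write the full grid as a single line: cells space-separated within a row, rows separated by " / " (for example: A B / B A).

D B F E G A C / F E A B C D G / A D B C E G F / C F E G A B D / B C G D F E A / E G C A D F B / G A D F B C E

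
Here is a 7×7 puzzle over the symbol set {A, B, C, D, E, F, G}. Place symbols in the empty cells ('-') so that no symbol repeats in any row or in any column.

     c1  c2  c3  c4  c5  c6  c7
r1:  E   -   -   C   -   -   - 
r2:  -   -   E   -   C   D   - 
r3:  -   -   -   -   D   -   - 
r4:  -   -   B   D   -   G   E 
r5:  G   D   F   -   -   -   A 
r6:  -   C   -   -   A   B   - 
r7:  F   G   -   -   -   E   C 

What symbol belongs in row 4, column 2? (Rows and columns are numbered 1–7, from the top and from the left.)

(r4,c5) = F
(r5,c6) = C
(r6,c1) = D
(r6,c3) = G
(r6,c7) = F
(r7,c5) = B
(r1,c5) = G
(r4,c2) = A

A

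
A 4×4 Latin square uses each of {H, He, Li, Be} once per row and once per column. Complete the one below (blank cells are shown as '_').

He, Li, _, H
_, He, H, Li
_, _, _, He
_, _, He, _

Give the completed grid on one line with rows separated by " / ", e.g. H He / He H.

At row 1, column 3: row 1 has {H,He,Li}; column 3 has {H,He}; that leaves Be.
At row 2, column 1: row 2 has {H,He,Li}; column 1 has {He}; that leaves Be.
At row 3, column 3: row 3 has {He}; column 3 has {H,He,Be}; that leaves Li.
At row 4, column 4: row 4 has {He}; column 4 has {H,He,Li}; that leaves Be.
At row 3, column 1: row 3 has {He,Li}; column 1 has {He,Be}; that leaves H.
At row 3, column 2: row 3 has {H,He,Li}; column 2 has {He,Li}; that leaves Be.
At row 4, column 1: row 4 has {He,Be}; column 1 has {H,He,Be}; that leaves Li.
At row 4, column 2: row 4 has {He,Li,Be}; column 2 has {He,Li,Be}; that leaves H.

He Li Be H / Be He H Li / H Be Li He / Li H He Be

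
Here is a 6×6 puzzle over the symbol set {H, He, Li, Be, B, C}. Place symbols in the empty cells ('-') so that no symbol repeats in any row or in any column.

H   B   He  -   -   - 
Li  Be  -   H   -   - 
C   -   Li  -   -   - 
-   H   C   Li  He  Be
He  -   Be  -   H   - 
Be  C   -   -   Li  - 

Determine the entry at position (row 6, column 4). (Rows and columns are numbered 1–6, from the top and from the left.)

At row 2, column 3: row 2 has {H,Li,Be}; column 3 has {He,Li,Be,C}; that leaves B.
At row 2, column 5: row 2 has {H,Li,Be,B}; column 5 has {H,He,Li}; that leaves C.
At row 2, column 6: row 2 has {H,Li,Be,B,C}; column 6 has {Be}; that leaves He.
At row 3, column 2: row 3 has {Li,C}; column 2 has {H,Be,B,C}; that leaves He.
At row 4, column 1: row 4 has {H,He,Li,Be,C}; column 1 has {H,He,Li,Be,C}; that leaves B.
At row 5, column 2: row 5 has {H,He,Be}; column 2 has {H,He,Be,B,C}; that leaves Li.
At row 6, column 3: row 6 has {Li,Be,C}; column 3 has {He,Li,Be,B,C}; that leaves H.
At row 6, column 6: row 6 has {H,Li,Be,C}; column 6 has {He,Be}; that leaves B.
At row 1, column 5: row 1 has {H,He,B}; column 5 has {H,He,Li,C}; that leaves Be.
At row 3, column 5: row 3 has {He,Li,C}; column 5 has {H,He,Li,Be,C}; that leaves B.
At row 3, column 6: row 3 has {He,Li,B,C}; column 6 has {He,Be,B}; that leaves H.
At row 5, column 6: row 5 has {H,He,Li,Be}; column 6 has {H,He,Be,B}; that leaves C.
At row 6, column 4: row 6 has {H,Li,Be,B,C}; column 4 has {H,Li}; that leaves He.

He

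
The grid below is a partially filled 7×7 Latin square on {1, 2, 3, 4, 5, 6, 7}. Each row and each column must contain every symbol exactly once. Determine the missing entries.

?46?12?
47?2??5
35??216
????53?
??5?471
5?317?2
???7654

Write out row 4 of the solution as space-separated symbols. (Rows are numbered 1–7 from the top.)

Cell (r1,c1): row 1 has {1,2,4,6}; column 1 has {3,4,5} → 7.
Cell (r1,c7): row 1 has {1,2,4,6,7}; column 7 has {1,2,4,5,6} → 3.
Cell (r2,c3): row 2 has {2,4,5,7}; column 3 has {3,5,6} → 1.
Cell (r2,c5): row 2 has {1,2,4,5,7}; column 5 has {1,2,4,5,6,7} → 3.
Cell (r2,c6): row 2 has {1,2,3,4,5,7}; column 6 has {1,2,3,5,7} → 6.
Cell (r3,c4): row 3 has {1,2,3,5,6}; column 4 has {1,2,7} → 4.
Cell (r4,c4): row 4 has {3,5}; column 4 has {1,2,4,7} → 6.
Cell (r4,c7): row 4 has {3,5,6}; column 7 has {1,2,3,4,5,6} → 7.
Cell (r5,c4): row 5 has {1,4,5,7}; column 4 has {1,2,4,6,7} → 3.
Cell (r6,c2): row 6 has {1,2,3,5,7}; column 2 has {4,5,7} → 6.
Cell (r6,c6): row 6 has {1,2,3,5,6,7}; column 6 has {1,2,3,5,6,7} → 4.
Cell (r7,c3): row 7 has {4,5,6,7}; column 3 has {1,3,5,6} → 2.
Cell (r1,c4): row 1 has {1,2,3,4,6,7}; column 4 has {1,2,3,4,6,7} → 5.
Cell (r3,c3): row 3 has {1,2,3,4,5,6}; column 3 has {1,2,3,5,6} → 7.
Cell (r4,c3): row 4 has {3,5,6,7}; column 3 has {1,2,3,5,6,7} → 4.
Cell (r5,c2): row 5 has {1,3,4,5,7}; column 2 has {4,5,6,7} → 2.
Cell (r7,c1): row 7 has {2,4,5,6,7}; column 1 has {3,4,5,7} → 1.
Cell (r7,c2): row 7 has {1,2,4,5,6,7}; column 2 has {2,4,5,6,7} → 3.
Cell (r4,c1): row 4 has {3,4,5,6,7}; column 1 has {1,3,4,5,7} → 2.
Cell (r4,c2): row 4 has {2,3,4,5,6,7}; column 2 has {2,3,4,5,6,7} → 1.

2 1 4 6 5 3 7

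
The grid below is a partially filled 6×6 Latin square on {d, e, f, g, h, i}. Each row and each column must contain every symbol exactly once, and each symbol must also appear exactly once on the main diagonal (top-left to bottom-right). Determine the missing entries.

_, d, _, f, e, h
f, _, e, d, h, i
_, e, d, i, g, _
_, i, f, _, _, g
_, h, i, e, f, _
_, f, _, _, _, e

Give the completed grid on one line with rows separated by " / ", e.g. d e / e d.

i d g f e h / f g e d h i / h e d i g f / e i f h d g / g h i e f d / d f h g i e

(r1,c3) = g
(r2,c2) = g
(r3,c1) = h
(r3,c6) = f
(r4,c4) = h
(r4,c5) = d
(r5,c6) = d
(r6,c3) = h
(r6,c4) = g
(r6,c5) = i
(r1,c1) = i
(r4,c1) = e
(r5,c1) = g
(r6,c1) = d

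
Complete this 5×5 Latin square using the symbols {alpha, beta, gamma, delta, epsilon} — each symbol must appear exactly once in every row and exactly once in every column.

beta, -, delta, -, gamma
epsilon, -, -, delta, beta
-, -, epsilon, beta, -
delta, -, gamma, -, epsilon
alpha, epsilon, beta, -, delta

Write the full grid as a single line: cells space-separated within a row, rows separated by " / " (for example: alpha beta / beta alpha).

row 1 has {beta,gamma,delta}; column 2 has {epsilon} — only alpha is left for (r1,c2).
row 1 has {alpha,beta,gamma,delta}; column 4 has {beta,delta} — only epsilon is left for (r1,c4).
row 2 has {beta,delta,epsilon}; column 2 has {alpha,epsilon} — only gamma is left for (r2,c2).
row 2 has {beta,gamma,delta,epsilon}; column 3 has {beta,gamma,delta,epsilon} — only alpha is left for (r2,c3).
row 3 has {beta,epsilon}; column 1 has {alpha,beta,delta,epsilon} — only gamma is left for (r3,c1).
row 3 has {beta,gamma,epsilon}; column 2 has {alpha,gamma,epsilon} — only delta is left for (r3,c2).
row 3 has {beta,gamma,delta,epsilon}; column 5 has {beta,gamma,delta,epsilon} — only alpha is left for (r3,c5).
row 4 has {gamma,delta,epsilon}; column 2 has {alpha,gamma,delta,epsilon} — only beta is left for (r4,c2).
row 4 has {beta,gamma,delta,epsilon}; column 4 has {beta,delta,epsilon} — only alpha is left for (r4,c4).
row 5 has {alpha,beta,delta,epsilon}; column 4 has {alpha,beta,delta,epsilon} — only gamma is left for (r5,c4).

beta alpha delta epsilon gamma / epsilon gamma alpha delta beta / gamma delta epsilon beta alpha / delta beta gamma alpha epsilon / alpha epsilon beta gamma delta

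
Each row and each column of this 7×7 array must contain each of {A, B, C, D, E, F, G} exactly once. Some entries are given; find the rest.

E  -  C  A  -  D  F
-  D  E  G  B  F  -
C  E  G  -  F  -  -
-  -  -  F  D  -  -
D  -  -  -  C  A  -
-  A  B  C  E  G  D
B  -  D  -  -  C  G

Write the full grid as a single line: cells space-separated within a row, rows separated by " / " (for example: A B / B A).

E B C A G D F / A D E G B F C / C E G D F B A / G C A F D E B / D G F B C A E / F A B C E G D / B F D E A C G

At row 1, column 5: row 1 has {A,C,D,E,F}; column 5 has {B,C,D,E,F}; that leaves G.
At row 2, column 1: row 2 has {B,D,E,F,G}; column 1 has {B,C,D,E}; that leaves A.
At row 2, column 7: row 2 has {A,B,D,E,F,G}; column 7 has {D,F,G}; that leaves C.
At row 3, column 6: row 3 has {C,E,F,G}; column 6 has {A,C,D,F,G}; that leaves B.
At row 3, column 7: row 3 has {B,C,E,F,G}; column 7 has {C,D,F,G}; that leaves A.
At row 4, column 1: row 4 has {D,F}; column 1 has {A,B,C,D,E}; that leaves G.
At row 4, column 3: row 4 has {D,F,G}; column 3 has {B,C,D,E,G}; that leaves A.
At row 4, column 6: row 4 has {A,D,F,G}; column 6 has {A,B,C,D,F,G}; that leaves E.
At row 4, column 7: row 4 has {A,D,E,F,G}; column 7 has {A,C,D,F,G}; that leaves B.
At row 5, column 3: row 5 has {A,C,D}; column 3 has {A,B,C,D,E,G}; that leaves F.
At row 5, column 7: row 5 has {A,C,D,F}; column 7 has {A,B,C,D,F,G}; that leaves E.
At row 6, column 1: row 6 has {A,B,C,D,E,G}; column 1 has {A,B,C,D,E,G}; that leaves F.
At row 7, column 2: row 7 has {B,C,D,G}; column 2 has {A,D,E}; that leaves F.
At row 7, column 4: row 7 has {B,C,D,F,G}; column 4 has {A,C,F,G}; that leaves E.
At row 7, column 5: row 7 has {B,C,D,E,F,G}; column 5 has {B,C,D,E,F,G}; that leaves A.
At row 1, column 2: row 1 has {A,C,D,E,F,G}; column 2 has {A,D,E,F}; that leaves B.
At row 3, column 4: row 3 has {A,B,C,E,F,G}; column 4 has {A,C,E,F,G}; that leaves D.
At row 4, column 2: row 4 has {A,B,D,E,F,G}; column 2 has {A,B,D,E,F}; that leaves C.
At row 5, column 2: row 5 has {A,C,D,E,F}; column 2 has {A,B,C,D,E,F}; that leaves G.
At row 5, column 4: row 5 has {A,C,D,E,F,G}; column 4 has {A,C,D,E,F,G}; that leaves B.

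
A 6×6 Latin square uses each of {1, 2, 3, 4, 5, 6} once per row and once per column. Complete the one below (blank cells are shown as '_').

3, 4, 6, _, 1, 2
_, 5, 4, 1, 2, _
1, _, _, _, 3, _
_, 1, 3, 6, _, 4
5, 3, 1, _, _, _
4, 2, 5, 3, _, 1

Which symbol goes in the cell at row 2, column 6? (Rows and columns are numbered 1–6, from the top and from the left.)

3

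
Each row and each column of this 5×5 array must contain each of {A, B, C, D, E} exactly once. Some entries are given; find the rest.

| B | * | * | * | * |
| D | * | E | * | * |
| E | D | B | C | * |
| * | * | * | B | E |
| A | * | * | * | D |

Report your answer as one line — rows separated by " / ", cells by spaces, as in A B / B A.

Cell (r2,c4): row 2 has {D,E}; column 4 has {B,C} → A.
Cell (r3,c5): row 3 has {B,C,D,E}; column 5 has {D,E} → A.
Cell (r4,c1): row 4 has {B,E}; column 1 has {A,B,D,E} → C.
Cell (r4,c2): row 4 has {B,C,E}; column 2 has {D} → A.
Cell (r4,c3): row 4 has {A,B,C,E}; column 3 has {B,E} → D.
Cell (r5,c3): row 5 has {A,D}; column 3 has {B,D,E} → C.
Cell (r5,c4): row 5 has {A,C,D}; column 4 has {A,B,C} → E.
Cell (r1,c3): row 1 has {B}; column 3 has {B,C,D,E} → A.
Cell (r1,c4): row 1 has {A,B}; column 4 has {A,B,C,E} → D.
Cell (r1,c5): row 1 has {A,B,D}; column 5 has {A,D,E} → C.
Cell (r2,c5): row 2 has {A,D,E}; column 5 has {A,C,D,E} → B.
Cell (r5,c2): row 5 has {A,C,D,E}; column 2 has {A,D} → B.
Cell (r1,c2): row 1 has {A,B,C,D}; column 2 has {A,B,D} → E.
Cell (r2,c2): row 2 has {A,B,D,E}; column 2 has {A,B,D,E} → C.

B E A D C / D C E A B / E D B C A / C A D B E / A B C E D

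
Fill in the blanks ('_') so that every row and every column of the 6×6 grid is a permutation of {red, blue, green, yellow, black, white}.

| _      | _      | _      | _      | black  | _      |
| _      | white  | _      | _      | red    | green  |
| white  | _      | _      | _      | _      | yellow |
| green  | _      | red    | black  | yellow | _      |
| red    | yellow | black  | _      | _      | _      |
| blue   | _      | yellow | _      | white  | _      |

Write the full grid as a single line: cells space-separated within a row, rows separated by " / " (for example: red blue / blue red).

yellow green white blue black red / black white blue yellow red green / white black green red blue yellow / green blue red black yellow white / red yellow black white green blue / blue red yellow green white black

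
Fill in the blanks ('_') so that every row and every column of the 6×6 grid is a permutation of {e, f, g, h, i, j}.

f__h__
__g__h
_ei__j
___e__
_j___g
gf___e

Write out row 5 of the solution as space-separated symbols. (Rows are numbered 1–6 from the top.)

e j f i h g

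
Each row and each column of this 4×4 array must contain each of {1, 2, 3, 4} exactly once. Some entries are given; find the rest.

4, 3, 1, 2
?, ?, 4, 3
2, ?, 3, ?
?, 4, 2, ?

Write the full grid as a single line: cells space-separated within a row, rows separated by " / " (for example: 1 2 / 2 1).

4 3 1 2 / 1 2 4 3 / 2 1 3 4 / 3 4 2 1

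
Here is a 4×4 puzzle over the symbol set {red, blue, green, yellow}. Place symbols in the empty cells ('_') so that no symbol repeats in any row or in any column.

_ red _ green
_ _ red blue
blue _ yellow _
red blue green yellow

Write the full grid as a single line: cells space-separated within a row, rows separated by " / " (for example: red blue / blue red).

yellow red blue green / green yellow red blue / blue green yellow red / red blue green yellow

(r1,c1): row 1 has {red,green}; column 1 has {red,blue}, so it must be yellow.
(r1,c3): row 1 has {red,green,yellow}; column 3 has {red,green,yellow}, so it must be blue.
(r2,c1): row 2 has {red,blue}; column 1 has {red,blue,yellow}, so it must be green.
(r2,c2): row 2 has {red,blue,green}; column 2 has {red,blue}, so it must be yellow.
(r3,c2): row 3 has {blue,yellow}; column 2 has {red,blue,yellow}, so it must be green.
(r3,c4): row 3 has {blue,green,yellow}; column 4 has {blue,green,yellow}, so it must be red.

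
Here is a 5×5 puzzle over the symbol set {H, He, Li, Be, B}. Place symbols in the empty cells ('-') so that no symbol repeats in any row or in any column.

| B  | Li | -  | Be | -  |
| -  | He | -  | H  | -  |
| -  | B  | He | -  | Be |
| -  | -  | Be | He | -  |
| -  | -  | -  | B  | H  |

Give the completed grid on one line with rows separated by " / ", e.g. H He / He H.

(r1,c3): row 1 has {Li,Be,B}; column 3 has {He,Be}, so it must be H.
(r1,c5): row 1 has {H,Li,Be,B}; column 5 has {H,Be}, so it must be He.
(r3,c4): row 3 has {He,Be,B}; column 4 has {H,He,Be,B}, so it must be Li.
(r4,c2): row 4 has {He,Be}; column 2 has {He,Li,B}, so it must be H.
(r5,c2): row 5 has {H,B}; column 2 has {H,He,Li,B}, so it must be Be.
(r5,c3): row 5 has {H,Be,B}; column 3 has {H,He,Be}, so it must be Li.
(r2,c3): row 2 has {H,He}; column 3 has {H,He,Li,Be}, so it must be B.
(r2,c5): row 2 has {H,He,B}; column 5 has {H,He,Be}, so it must be Li.
(r3,c1): row 3 has {He,Li,Be,B}; column 1 has {B}, so it must be H.
(r4,c1): row 4 has {H,He,Be}; column 1 has {H,B}, so it must be Li.
(r4,c5): row 4 has {H,He,Li,Be}; column 5 has {H,He,Li,Be}, so it must be B.
(r5,c1): row 5 has {H,Li,Be,B}; column 1 has {H,Li,B}, so it must be He.
(r2,c1): row 2 has {H,He,Li,B}; column 1 has {H,He,Li,B}, so it must be Be.

B Li H Be He / Be He B H Li / H B He Li Be / Li H Be He B / He Be Li B H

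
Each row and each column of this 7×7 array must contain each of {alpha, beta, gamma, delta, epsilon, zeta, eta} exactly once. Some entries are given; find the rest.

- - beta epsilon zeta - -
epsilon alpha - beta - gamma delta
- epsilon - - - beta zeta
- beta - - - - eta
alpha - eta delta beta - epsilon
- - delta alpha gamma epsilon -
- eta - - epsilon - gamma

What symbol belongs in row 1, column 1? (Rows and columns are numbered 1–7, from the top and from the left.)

gamma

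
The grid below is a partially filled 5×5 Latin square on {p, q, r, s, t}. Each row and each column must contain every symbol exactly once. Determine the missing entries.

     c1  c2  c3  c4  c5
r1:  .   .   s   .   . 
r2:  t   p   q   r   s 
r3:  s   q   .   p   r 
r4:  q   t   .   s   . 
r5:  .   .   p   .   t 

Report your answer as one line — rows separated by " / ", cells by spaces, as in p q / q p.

p r s t q / t p q r s / s q t p r / q t r s p / r s p q t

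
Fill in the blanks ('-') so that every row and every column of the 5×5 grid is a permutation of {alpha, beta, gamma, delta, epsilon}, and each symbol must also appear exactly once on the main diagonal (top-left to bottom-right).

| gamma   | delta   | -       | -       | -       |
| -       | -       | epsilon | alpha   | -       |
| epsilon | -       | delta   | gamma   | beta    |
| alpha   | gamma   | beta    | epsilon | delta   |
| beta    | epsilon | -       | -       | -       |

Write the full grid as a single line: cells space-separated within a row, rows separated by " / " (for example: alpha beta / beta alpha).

gamma delta alpha beta epsilon / delta beta epsilon alpha gamma / epsilon alpha delta gamma beta / alpha gamma beta epsilon delta / beta epsilon gamma delta alpha

At row 1, column 3: row 1 has {gamma,delta}; column 3 has {beta,delta,epsilon}; that leaves alpha.
At row 1, column 4: row 1 has {alpha,gamma,delta}; column 4 has {alpha,gamma,epsilon}; that leaves beta.
At row 1, column 5: row 1 has {alpha,beta,gamma,delta}; column 5 has {beta,delta}; that leaves epsilon.
At row 2, column 1: row 2 has {alpha,epsilon}; column 1 has {alpha,beta,gamma,epsilon}; that leaves delta.
At row 2, column 2: row 2 has {alpha,delta,epsilon}; column 2 has {gamma,delta,epsilon}; the diagonal has {gamma,delta,epsilon}; that leaves beta.
At row 2, column 5: row 2 has {alpha,beta,delta,epsilon}; column 5 has {beta,delta,epsilon}; that leaves gamma.
At row 3, column 2: row 3 has {beta,gamma,delta,epsilon}; column 2 has {beta,gamma,delta,epsilon}; that leaves alpha.
At row 5, column 3: row 5 has {beta,epsilon}; column 3 has {alpha,beta,delta,epsilon}; that leaves gamma.
At row 5, column 4: row 5 has {beta,gamma,epsilon}; column 4 has {alpha,beta,gamma,epsilon}; that leaves delta.
At row 5, column 5: row 5 has {beta,gamma,delta,epsilon}; column 5 has {beta,gamma,delta,epsilon}; the diagonal has {beta,gamma,delta,epsilon}; that leaves alpha.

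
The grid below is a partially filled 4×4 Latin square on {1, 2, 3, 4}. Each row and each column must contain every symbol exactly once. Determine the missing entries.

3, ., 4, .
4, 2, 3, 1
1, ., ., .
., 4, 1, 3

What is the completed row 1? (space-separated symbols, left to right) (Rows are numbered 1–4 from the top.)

3 1 4 2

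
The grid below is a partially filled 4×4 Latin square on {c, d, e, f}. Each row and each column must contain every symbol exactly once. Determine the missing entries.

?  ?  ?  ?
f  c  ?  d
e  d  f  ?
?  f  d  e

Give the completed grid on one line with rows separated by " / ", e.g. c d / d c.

d e c f / f c e d / e d f c / c f d e

At row 1, column 2: row 1 is empty so far; column 2 has {c,d,f}; that leaves e.
At row 1, column 3: row 1 has {e}; column 3 has {d,f}; that leaves c.
At row 1, column 4: row 1 has {c,e}; column 4 has {d,e}; that leaves f.
At row 2, column 3: row 2 has {c,d,f}; column 3 has {c,d,f}; that leaves e.
At row 3, column 4: row 3 has {d,e,f}; column 4 has {d,e,f}; that leaves c.
At row 4, column 1: row 4 has {d,e,f}; column 1 has {e,f}; that leaves c.
At row 1, column 1: row 1 has {c,e,f}; column 1 has {c,e,f}; that leaves d.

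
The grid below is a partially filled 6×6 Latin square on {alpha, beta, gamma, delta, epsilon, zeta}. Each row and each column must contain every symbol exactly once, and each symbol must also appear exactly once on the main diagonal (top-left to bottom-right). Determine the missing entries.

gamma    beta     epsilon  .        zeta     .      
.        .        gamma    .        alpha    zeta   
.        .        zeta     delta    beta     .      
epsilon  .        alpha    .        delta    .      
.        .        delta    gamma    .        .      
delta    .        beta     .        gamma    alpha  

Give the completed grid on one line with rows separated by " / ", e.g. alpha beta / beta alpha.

At row 1, column 4: row 1 has {beta,gamma,epsilon,zeta}; column 4 has {gamma,delta}; that leaves alpha.
At row 1, column 6: row 1 has {alpha,beta,gamma,epsilon,zeta}; column 6 has {alpha,zeta}; that leaves delta.
At row 2, column 1: row 2 has {alpha,gamma,zeta}; column 1 has {gamma,delta,epsilon}; that leaves beta.
At row 2, column 4: row 2 has {alpha,beta,gamma,zeta}; column 4 has {alpha,gamma,delta}; that leaves epsilon.
At row 3, column 1: row 3 has {beta,delta,zeta}; column 1 has {beta,gamma,delta,epsilon}; that leaves alpha.
At row 4, column 4: row 4 has {alpha,delta,epsilon}; column 4 has {alpha,gamma,delta,epsilon}; the diagonal has {alpha,gamma,zeta}; that leaves beta.
At row 4, column 6: row 4 has {alpha,beta,delta,epsilon}; column 6 has {alpha,delta,zeta}; that leaves gamma.
At row 5, column 1: row 5 has {gamma,delta}; column 1 has {alpha,beta,gamma,delta,epsilon}; that leaves zeta.
At row 5, column 5: row 5 has {gamma,delta,zeta}; column 5 has {alpha,beta,gamma,delta,zeta}; the diagonal has {alpha,beta,gamma,zeta}; that leaves epsilon.
At row 5, column 6: row 5 has {gamma,delta,epsilon,zeta}; column 6 has {alpha,gamma,delta,zeta}; that leaves beta.
At row 6, column 4: row 6 has {alpha,beta,gamma,delta}; column 4 has {alpha,beta,gamma,delta,epsilon}; that leaves zeta.
At row 2, column 2: row 2 has {alpha,beta,gamma,epsilon,zeta}; column 2 has {beta}; the diagonal has {alpha,beta,gamma,epsilon,zeta}; that leaves delta.
At row 3, column 6: row 3 has {alpha,beta,delta,zeta}; column 6 has {alpha,beta,gamma,delta,zeta}; that leaves epsilon.
At row 4, column 2: row 4 has {alpha,beta,gamma,delta,epsilon}; column 2 has {beta,delta}; that leaves zeta.
At row 5, column 2: row 5 has {beta,gamma,delta,epsilon,zeta}; column 2 has {beta,delta,zeta}; that leaves alpha.
At row 6, column 2: row 6 has {alpha,beta,gamma,delta,zeta}; column 2 has {alpha,beta,delta,zeta}; that leaves epsilon.
At row 3, column 2: row 3 has {alpha,beta,delta,epsilon,zeta}; column 2 has {alpha,beta,delta,epsilon,zeta}; that leaves gamma.

gamma beta epsilon alpha zeta delta / beta delta gamma epsilon alpha zeta / alpha gamma zeta delta beta epsilon / epsilon zeta alpha beta delta gamma / zeta alpha delta gamma epsilon beta / delta epsilon beta zeta gamma alpha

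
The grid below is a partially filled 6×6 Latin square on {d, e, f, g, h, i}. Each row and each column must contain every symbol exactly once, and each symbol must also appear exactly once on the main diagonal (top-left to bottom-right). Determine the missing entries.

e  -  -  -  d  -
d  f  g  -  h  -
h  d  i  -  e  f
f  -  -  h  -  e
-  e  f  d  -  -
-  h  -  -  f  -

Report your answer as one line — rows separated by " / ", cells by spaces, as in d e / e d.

e i h f d g / d f g e h i / h d i g e f / f g d h i e / i e f d g h / g h e i f d

(r1,c3): row 1 has {d,e}; column 3 has {f,g,i}, so it must be h.
(r2,c6): row 2 has {d,f,g,h}; column 6 has {e,f}, so it must be i.
(r3,c4): row 3 has {d,e,f,h,i}; column 4 has {d,h}, so it must be g.
(r4,c3): row 4 has {e,f,h}; column 3 has {f,g,h,i}, so it must be d.
(r5,c5): row 5 has {d,e,f}; column 5 has {d,e,f,h}; the diagonal has {e,f,h,i}, so it must be g.
(r5,c6): row 5 has {d,e,f,g}; column 6 has {e,f,i}, so it must be h.
(r6,c3): row 6 has {f,h}; column 3 has {d,f,g,h,i}, so it must be e.
(r6,c4): row 6 has {e,f,h}; column 4 has {d,g,h}, so it must be i.
(r6,c6): row 6 has {e,f,h,i}; column 6 has {e,f,h,i}; the diagonal has {e,f,g,h,i}, so it must be d.
(r1,c4): row 1 has {d,e,h}; column 4 has {d,g,h,i}, so it must be f.
(r1,c6): row 1 has {d,e,f,h}; column 6 has {d,e,f,h,i}, so it must be g.
(r2,c4): row 2 has {d,f,g,h,i}; column 4 has {d,f,g,h,i}, so it must be e.
(r4,c5): row 4 has {d,e,f,h}; column 5 has {d,e,f,g,h}, so it must be i.
(r5,c1): row 5 has {d,e,f,g,h}; column 1 has {d,e,f,h}, so it must be i.
(r6,c1): row 6 has {d,e,f,h,i}; column 1 has {d,e,f,h,i}, so it must be g.
(r1,c2): row 1 has {d,e,f,g,h}; column 2 has {d,e,f,h}, so it must be i.
(r4,c2): row 4 has {d,e,f,h,i}; column 2 has {d,e,f,h,i}, so it must be g.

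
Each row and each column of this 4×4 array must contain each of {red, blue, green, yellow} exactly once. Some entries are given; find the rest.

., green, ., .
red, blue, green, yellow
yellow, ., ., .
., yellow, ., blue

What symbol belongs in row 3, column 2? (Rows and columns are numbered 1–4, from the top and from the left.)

(r1,c1) = blue
(r1,c4) = red
(r3,c2) = red

red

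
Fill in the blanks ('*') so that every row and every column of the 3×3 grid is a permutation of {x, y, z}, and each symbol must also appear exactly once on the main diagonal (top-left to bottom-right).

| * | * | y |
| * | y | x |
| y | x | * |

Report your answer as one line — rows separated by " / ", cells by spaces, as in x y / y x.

x z y / z y x / y x z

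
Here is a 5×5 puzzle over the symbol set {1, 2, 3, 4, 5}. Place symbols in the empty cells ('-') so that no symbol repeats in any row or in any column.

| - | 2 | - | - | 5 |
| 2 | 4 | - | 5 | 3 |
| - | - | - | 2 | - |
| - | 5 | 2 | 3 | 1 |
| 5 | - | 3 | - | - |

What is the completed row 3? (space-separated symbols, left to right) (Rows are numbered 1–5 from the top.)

1 3 5 2 4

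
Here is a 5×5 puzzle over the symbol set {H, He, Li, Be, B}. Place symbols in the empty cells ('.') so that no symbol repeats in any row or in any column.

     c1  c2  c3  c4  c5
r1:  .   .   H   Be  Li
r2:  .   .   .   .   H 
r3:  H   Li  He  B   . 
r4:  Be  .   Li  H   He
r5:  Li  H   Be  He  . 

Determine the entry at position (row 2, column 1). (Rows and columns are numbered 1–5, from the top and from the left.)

He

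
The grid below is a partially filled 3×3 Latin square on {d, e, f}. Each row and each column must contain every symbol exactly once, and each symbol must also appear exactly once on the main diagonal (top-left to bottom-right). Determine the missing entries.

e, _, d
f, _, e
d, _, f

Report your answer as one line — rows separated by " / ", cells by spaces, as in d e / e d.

e f d / f d e / d e f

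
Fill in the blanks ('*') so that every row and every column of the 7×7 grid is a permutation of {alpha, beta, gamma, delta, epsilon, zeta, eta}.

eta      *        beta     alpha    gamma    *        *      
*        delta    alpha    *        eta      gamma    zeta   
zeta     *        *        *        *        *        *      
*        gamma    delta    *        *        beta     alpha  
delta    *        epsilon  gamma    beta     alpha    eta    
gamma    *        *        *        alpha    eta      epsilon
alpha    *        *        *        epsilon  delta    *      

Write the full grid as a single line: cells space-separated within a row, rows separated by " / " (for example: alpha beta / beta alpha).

Cell (r1,c7): row 1 has {alpha,beta,gamma,eta}; column 7 has {alpha,epsilon,zeta,eta} → delta.
Cell (r3,c5): row 3 has {zeta}; column 5 has {alpha,beta,gamma,epsilon,eta} → delta.
Cell (r3,c6): row 3 has {delta,zeta}; column 6 has {alpha,beta,gamma,delta,eta} → epsilon.
Cell (r4,c1): row 4 has {alpha,beta,gamma,delta}; column 1 has {alpha,gamma,delta,zeta,eta} → epsilon.
Cell (r4,c5): row 4 has {alpha,beta,gamma,delta,epsilon}; column 5 has {alpha,beta,gamma,delta,epsilon,eta} → zeta.
Cell (r5,c2): row 5 has {alpha,beta,gamma,delta,epsilon,eta}; column 2 has {gamma,delta} → zeta.
Cell (r6,c2): row 6 has {alpha,gamma,epsilon,eta}; column 2 has {gamma,delta,zeta} → beta.
Cell (r6,c3): row 6 has {alpha,beta,gamma,epsilon,eta}; column 3 has {alpha,beta,delta,epsilon} → zeta.
Cell (r6,c4): row 6 has {alpha,beta,gamma,epsilon,zeta,eta}; column 4 has {alpha,gamma} → delta.
Cell (r7,c2): row 7 has {alpha,delta,epsilon}; column 2 has {beta,gamma,delta,zeta} → eta.
Cell (r7,c3): row 7 has {alpha,delta,epsilon,eta}; column 3 has {alpha,beta,delta,epsilon,zeta} → gamma.
Cell (r7,c7): row 7 has {alpha,gamma,delta,epsilon,eta}; column 7 has {alpha,delta,epsilon,zeta,eta} → beta.
Cell (r1,c2): row 1 has {alpha,beta,gamma,delta,eta}; column 2 has {beta,gamma,delta,zeta,eta} → epsilon.
Cell (r1,c6): row 1 has {alpha,beta,gamma,delta,epsilon,eta}; column 6 has {alpha,beta,gamma,delta,epsilon,eta} → zeta.
Cell (r2,c1): row 2 has {alpha,gamma,delta,zeta,eta}; column 1 has {alpha,gamma,delta,epsilon,zeta,eta} → beta.
Cell (r2,c4): row 2 has {alpha,beta,gamma,delta,zeta,eta}; column 4 has {alpha,gamma,delta} → epsilon.
Cell (r3,c2): row 3 has {delta,epsilon,zeta}; column 2 has {beta,gamma,delta,epsilon,zeta,eta} → alpha.
Cell (r3,c3): row 3 has {alpha,delta,epsilon,zeta}; column 3 has {alpha,beta,gamma,delta,epsilon,zeta} → eta.
Cell (r3,c4): row 3 has {alpha,delta,epsilon,zeta,eta}; column 4 has {alpha,gamma,delta,epsilon} → beta.
Cell (r3,c7): row 3 has {alpha,beta,delta,epsilon,zeta,eta}; column 7 has {alpha,beta,delta,epsilon,zeta,eta} → gamma.
Cell (r4,c4): row 4 has {alpha,beta,gamma,delta,epsilon,zeta}; column 4 has {alpha,beta,gamma,delta,epsilon} → eta.
Cell (r7,c4): row 7 has {alpha,beta,gamma,delta,epsilon,eta}; column 4 has {alpha,beta,gamma,delta,epsilon,eta} → zeta.

eta epsilon beta alpha gamma zeta delta / beta delta alpha epsilon eta gamma zeta / zeta alpha eta beta delta epsilon gamma / epsilon gamma delta eta zeta beta alpha / delta zeta epsilon gamma beta alpha eta / gamma beta zeta delta alpha eta epsilon / alpha eta gamma zeta epsilon delta beta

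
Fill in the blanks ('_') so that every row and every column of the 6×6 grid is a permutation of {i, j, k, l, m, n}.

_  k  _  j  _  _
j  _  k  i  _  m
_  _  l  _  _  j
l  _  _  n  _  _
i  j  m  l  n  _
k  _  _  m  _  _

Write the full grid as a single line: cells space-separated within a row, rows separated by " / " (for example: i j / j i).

m k n j i l / j n k i l m / n i l k m j / l m j n k i / i j m l n k / k l i m j n

Cell (r2,c5): row 2 has {i,j,k,m}; column 5 has {n} → l.
Cell (r3,c4): row 3 has {j,l}; column 4 has {i,j,l,m,n} → k.
Cell (r5,c6): row 5 has {i,j,l,m,n}; column 6 has {j,m} → k.
Cell (r2,c2): row 2 has {i,j,k,l,m}; column 2 has {j,k} → n.
Cell (r4,c6): row 4 has {l,n}; column 6 has {j,k,m} → i.
Cell (r4,c2): row 4 has {i,l,n}; column 2 has {j,k,n} → m.
Cell (r4,c3): row 4 has {i,l,m,n}; column 3 has {k,l,m} → j.
Cell (r4,c5): row 4 has {i,j,l,m,n}; column 5 has {l,n} → k.
Cell (r3,c2): row 3 has {j,k,l}; column 2 has {j,k,m,n} → i.
Cell (r3,c5): row 3 has {i,j,k,l}; column 5 has {k,l,n} → m.
Cell (r6,c2): row 6 has {k,m}; column 2 has {i,j,k,m,n} → l.
Cell (r6,c6): row 6 has {k,l,m}; column 6 has {i,j,k,m} → n.
Cell (r1,c5): row 1 has {j,k}; column 5 has {k,l,m,n} → i.
Cell (r1,c6): row 1 has {i,j,k}; column 6 has {i,j,k,m,n} → l.
Cell (r3,c1): row 3 has {i,j,k,l,m}; column 1 has {i,j,k,l} → n.
Cell (r6,c3): row 6 has {k,l,m,n}; column 3 has {j,k,l,m} → i.
Cell (r6,c5): row 6 has {i,k,l,m,n}; column 5 has {i,k,l,m,n} → j.
Cell (r1,c1): row 1 has {i,j,k,l}; column 1 has {i,j,k,l,n} → m.
Cell (r1,c3): row 1 has {i,j,k,l,m}; column 3 has {i,j,k,l,m} → n.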